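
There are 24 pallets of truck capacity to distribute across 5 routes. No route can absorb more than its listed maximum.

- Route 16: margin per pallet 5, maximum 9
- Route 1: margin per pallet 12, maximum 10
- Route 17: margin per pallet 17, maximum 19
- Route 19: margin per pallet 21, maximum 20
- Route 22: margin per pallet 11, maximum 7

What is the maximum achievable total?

Order the routes by margin per pallet: Route 19 21 > Route 17 17 > Route 1 12 > Route 22 11 > Route 16 5.
Route 19: +20 to 20 (cap) ; 4 left.
Route 17: +4 (room for 19) → 4. Pool exhausted.
Total = 17×4 + 21×20 = 488.

488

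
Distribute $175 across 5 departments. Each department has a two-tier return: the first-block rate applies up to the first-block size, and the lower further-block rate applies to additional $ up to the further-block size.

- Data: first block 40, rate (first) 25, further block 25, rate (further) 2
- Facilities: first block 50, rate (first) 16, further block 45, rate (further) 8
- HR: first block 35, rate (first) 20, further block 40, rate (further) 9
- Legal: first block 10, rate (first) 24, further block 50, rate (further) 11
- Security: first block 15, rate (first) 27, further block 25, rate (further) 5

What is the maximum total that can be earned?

Rank every tier by rate: Security/T1 27 > Data/T1 25 > Legal/T1 24 > HR/T1 20 > Facilities/T1 16 > Legal/T2 11 > HR/T2 9 > Facilities/T2 8 > Security/T2 5 > Data/T2 2.
Fill Security T1 block (15 at 27) ; 160 left.
Data T1 at 25: fill all 40 ; 120 left.
Fill Legal T1 block (10 at 24) ; 110 left.
Fill HR T1 block (35 at 20) ; 75 left.
Facilities/T1 (16): +50 ; 25 left.
Legal/T2: +25 of 50 at 11; pool empty.
Total = 27×15 + 25×40 + 24×10 + 20×35 + 16×50 + 11×25 = 3420.

3420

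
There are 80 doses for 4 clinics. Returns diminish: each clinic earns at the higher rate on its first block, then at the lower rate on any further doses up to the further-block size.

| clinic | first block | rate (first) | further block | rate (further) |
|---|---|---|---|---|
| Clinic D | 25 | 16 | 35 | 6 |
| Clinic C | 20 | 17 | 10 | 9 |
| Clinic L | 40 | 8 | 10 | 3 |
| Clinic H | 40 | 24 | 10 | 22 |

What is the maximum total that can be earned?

1680

Rank every tier by rate: Clinic H/T1 24 > Clinic H/T2 22 > Clinic C/T1 17 > Clinic D/T1 16 > Clinic C/T2 9 > Clinic L/T1 8 > Clinic D/T2 6 > Clinic L/T2 3.
Clinic H/T1 (24): +40 ; 40 left.
Clinic H/T2 (22): +10 ; 30 left.
Clinic C/T1 (17): +20 ; 10 left.
10 remain; put them into Clinic D T1 at 16.
Total = 24×40 + 22×10 + 17×20 + 16×10 = 1680.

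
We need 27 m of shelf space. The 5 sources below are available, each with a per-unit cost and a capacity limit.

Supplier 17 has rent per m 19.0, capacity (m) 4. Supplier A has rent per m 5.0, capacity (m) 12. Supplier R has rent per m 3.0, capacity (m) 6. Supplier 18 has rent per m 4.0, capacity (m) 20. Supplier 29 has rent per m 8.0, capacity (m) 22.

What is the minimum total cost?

Cheapest first:
Supplier R (3.0): use full 6 → 21 m to go.
Supplier 18 at 4.0: take all 20 m → 1 still needed.
Supplier A at 5.0: take 1 of its 12 → requirement met.
Supplier 29, Supplier 17: unused.
Cost = 6×3.0 + 20×4.0 + 1×5.0 = 103.

103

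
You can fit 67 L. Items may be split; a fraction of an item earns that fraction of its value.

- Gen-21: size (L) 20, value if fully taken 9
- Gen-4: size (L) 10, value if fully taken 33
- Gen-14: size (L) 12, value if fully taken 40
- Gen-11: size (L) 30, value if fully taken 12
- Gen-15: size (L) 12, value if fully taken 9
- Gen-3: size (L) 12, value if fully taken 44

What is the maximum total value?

135.4

Best value per unit of size first: Gen-3 44/12≈3.67, Gen-14 40/12≈3.33, Gen-4 33/10≈3.3, Gen-15 9/12≈0.75, Gen-21 9/20≈0.45, Gen-11 12/30≈0.4.
Take all of Gen-3 (12 L, value 44) ; 55 L left.
All 12 L of Gen-14 fit (value 40) ; 43 remain.
Gen-4: take in full, 10 L for value 33 ; 33 left.
All 12 L of Gen-15 fit (value 9) ; 21 remain.
All 20 L of Gen-21 fit (value 9) ; 1 remain.
Only 1 L remain; take 1/30 of Gen-11 for value 12×1/30 = 0.4.
Total value = 135.4.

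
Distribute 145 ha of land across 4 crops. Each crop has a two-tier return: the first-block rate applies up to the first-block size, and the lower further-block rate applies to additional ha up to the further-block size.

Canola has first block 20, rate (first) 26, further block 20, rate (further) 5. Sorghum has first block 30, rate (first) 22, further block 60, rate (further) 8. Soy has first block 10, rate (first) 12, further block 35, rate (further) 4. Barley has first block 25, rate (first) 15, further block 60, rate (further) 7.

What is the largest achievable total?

Treat each block as its own option and order by rate: Canola/T1 26 > Sorghum/T1 22 > Barley/T1 15 > Soy/T1 12 > Sorghum/T2 8 > Barley/T2 7 > Canola/T2 5 > Soy/T2 4.
Canola/T1 (26): +20 ; 125 left.
Fill Sorghum T1 block (30 at 22) ; 95 left.
Fill Barley T1 block (25 at 15) ; 70 left.
Soy T1 at 12: fill all 10 ; 60 left.
Fill Sorghum T2 block (60 at 8) ; 0 left.
Total = 26×20 + 22×30 + 15×25 + 12×10 + 8×60 = 2155.

2155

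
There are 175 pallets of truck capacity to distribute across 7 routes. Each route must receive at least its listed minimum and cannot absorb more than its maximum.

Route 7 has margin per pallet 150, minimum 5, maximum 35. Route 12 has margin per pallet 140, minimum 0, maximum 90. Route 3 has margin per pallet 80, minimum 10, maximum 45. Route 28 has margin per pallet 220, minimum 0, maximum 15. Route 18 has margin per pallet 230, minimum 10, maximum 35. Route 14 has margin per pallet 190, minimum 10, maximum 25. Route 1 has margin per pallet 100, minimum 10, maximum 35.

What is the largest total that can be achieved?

29450

Meeting every minimum uses 5+0+10+0+10+10+10 = 45 pallets, leaving 130.
Rank by margin per pallet: Route 18 230 > Route 28 220 > Route 14 190 > Route 7 150 > Route 12 140 > Route 1 100 > Route 3 80.
Give Route 18 25 more to hit its cap of 35 → 105 left.
Give Route 28 15 more to hit its cap of 15 → 90 left.
Give Route 14 15 more to hit its cap of 25 → 75 left.
Route 7 takes 30 more to reach its cap of 35 → 45 left.
Route 12 has room for 90 more but only 45 remain, so it gets 45.
Total = 150×35 + 140×45 + 80×10 + 220×15 + 230×35 + 190×25 + 100×10 = 29450.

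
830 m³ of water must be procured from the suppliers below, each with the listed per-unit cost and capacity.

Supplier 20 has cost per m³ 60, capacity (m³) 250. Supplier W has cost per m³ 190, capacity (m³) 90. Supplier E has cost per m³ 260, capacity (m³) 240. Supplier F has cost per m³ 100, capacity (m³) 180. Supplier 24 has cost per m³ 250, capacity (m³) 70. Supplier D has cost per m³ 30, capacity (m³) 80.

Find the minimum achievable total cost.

111600

Use suppliers in increasing cost order.
Supplier D (30): use full 80 → 750 m³ to go.
Supplier 20 at 60: take all 250 m³ → 500 still needed.
Supplier F (100): use full 180 → 320 m³ to go.
Supplier W at 190: take all 90 m³ → 230 still needed.
Supplier 24 (250): use full 70 → 160 m³ to go.
Supplier E at 260: take 160 of its 240 → requirement met.
Cost = 80×30 + 250×60 + 180×100 + 90×190 + 70×250 + 160×260 = 111600.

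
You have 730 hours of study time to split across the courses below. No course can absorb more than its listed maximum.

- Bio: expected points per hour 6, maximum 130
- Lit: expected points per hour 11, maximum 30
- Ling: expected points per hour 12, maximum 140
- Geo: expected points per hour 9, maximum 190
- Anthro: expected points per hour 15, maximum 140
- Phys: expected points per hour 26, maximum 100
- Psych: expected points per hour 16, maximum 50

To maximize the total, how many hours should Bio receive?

80

Order the courses by expected points per hour: Phys 26 > Psych 16 > Anthro 15 > Ling 12 > Lit 11 > Geo 9 > Bio 6.
Give Phys 100 to hit its cap of 100 — 630 left.
Give Psych 50 to hit its cap of 50 — 580 left.
Anthro: +140 to 140 (cap) — 440 left.
Ling takes 140 to reach its cap of 140 — 300 left.
Give Lit 30 to hit its cap of 30 — 270 left.
Geo takes 190 to reach its cap of 190 — 80 left.
Bio: +80 (room for 130) → 80. Pool exhausted.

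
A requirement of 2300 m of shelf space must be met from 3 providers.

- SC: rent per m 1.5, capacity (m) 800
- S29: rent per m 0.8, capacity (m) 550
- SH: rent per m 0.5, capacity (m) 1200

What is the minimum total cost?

Cheapest first:
SH at 0.5: take all 1200 m ; 1100 still needed.
Take 550 from S29 at 0.8 ; need 550 more.
SC at 1.5: take 550 of its 800 ; requirement met.
Cost = 1200×0.5 + 550×0.8 + 550×1.5 = 1865.

1865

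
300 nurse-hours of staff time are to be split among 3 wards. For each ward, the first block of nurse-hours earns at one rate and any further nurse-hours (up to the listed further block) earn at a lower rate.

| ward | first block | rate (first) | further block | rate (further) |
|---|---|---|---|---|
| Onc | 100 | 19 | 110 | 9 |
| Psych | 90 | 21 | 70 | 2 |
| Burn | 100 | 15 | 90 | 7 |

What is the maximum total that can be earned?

Order all 6 blocks by rate: Psych/first 21 > Onc/first 19 > Burn/first 15 > Onc/second 9 > Burn/second 7 > Psych/second 2.
Psych first at 21: fill all 90 ; 210 left.
Onc/first (19): +100 ; 110 left.
Burn first at 15: fill all 100 ; 10 left.
10 remain; put them into Onc second at 9.
Total = 21×90 + 19×100 + 15×100 + 9×10 = 5380.

5380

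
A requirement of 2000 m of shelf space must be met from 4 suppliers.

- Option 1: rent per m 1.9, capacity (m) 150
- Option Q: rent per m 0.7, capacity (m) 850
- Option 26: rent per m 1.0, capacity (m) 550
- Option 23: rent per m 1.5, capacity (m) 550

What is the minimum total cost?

Use suppliers in increasing cost order.
Option Q at 0.7: take all 850 m — 1150 still needed.
Option 26 (1.0): use full 550 — 600 m to go.
Option 23 (1.5): use full 550 — 50 m to go.
Option 1 at 1.9: take 50 of its 150 — requirement met.
Cost = 850×0.7 + 550×1.0 + 550×1.5 + 50×1.9 = 2065.

2065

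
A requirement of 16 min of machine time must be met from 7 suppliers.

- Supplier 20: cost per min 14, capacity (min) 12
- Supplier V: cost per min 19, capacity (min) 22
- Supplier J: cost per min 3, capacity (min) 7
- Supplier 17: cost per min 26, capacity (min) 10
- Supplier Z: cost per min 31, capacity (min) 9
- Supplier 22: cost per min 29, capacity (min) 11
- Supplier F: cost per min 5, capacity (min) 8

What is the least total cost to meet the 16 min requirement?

75

Fill from the cheapest supplier first.
Take 7 from Supplier J at 3 — need 9 more.
Supplier F at 5: take all 8 min — 1 still needed.
Take 1 from Supplier 20 at 14 to finish.
Supplier V, Supplier 17, Supplier 22, Supplier Z: unused.
Cost = 7×3 + 8×5 + 1×14 = 75.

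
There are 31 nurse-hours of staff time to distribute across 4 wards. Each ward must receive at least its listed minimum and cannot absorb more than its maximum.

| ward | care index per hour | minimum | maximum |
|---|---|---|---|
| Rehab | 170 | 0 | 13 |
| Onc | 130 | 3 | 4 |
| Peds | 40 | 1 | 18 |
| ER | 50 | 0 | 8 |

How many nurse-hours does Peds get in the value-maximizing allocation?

Meeting every minimum uses 0+3+1+0 = 4 nurse-hours, leaving 27.
Highest care index per hour first: Rehab 170 > Onc 130 > ER 50 > Peds 40.
Rehab takes 13 more to reach its cap of 13 — 14 left.
Onc takes 1 more to reach its cap of 4 — 13 left.
ER: +8 to 8 (cap) — 5 left.
Only 5 left; Peds takes them to reach 6.

6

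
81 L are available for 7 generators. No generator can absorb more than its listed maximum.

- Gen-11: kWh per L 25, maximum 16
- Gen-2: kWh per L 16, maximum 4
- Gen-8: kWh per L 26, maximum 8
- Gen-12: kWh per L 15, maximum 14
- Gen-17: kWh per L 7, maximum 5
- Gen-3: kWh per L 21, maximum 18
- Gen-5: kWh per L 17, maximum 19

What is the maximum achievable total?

Rank by kWh per L: Gen-8 26 > Gen-11 25 > Gen-3 21 > Gen-5 17 > Gen-2 16 > Gen-12 15 > Gen-17 7.
Give Gen-8 8 to hit its cap of 8 — 73 left.
Give Gen-11 16 to hit its cap of 16 — 57 left.
Gen-3: +18 to 18 (cap) — 39 left.
Give Gen-5 19 to hit its cap of 19 — 20 left.
Gen-2: +4 to 4 (cap) — 16 left.
Gen-12 takes 14 to reach its cap of 14 — 2 left.
Only 2 left; Gen-17 takes them to reach 2.
Total = 25×16 + 16×4 + 26×8 + 15×14 + 7×2 + 21×18 + 17×19 = 1597.

1597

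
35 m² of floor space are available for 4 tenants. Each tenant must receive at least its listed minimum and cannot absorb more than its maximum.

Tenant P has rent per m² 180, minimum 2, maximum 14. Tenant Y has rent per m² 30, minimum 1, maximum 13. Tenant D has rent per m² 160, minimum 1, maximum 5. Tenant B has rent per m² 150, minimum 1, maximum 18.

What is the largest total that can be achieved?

5600

Meeting every minimum uses 2+1+1+1 = 5 m², leaving 30.
Order the tenants by rent per m²: Tenant P 180 > Tenant D 160 > Tenant B 150 > Tenant Y 30.
Tenant P takes 12 more to reach its cap of 14 → 18 left.
Tenant D: +4 to 5 (cap) → 14 left.
Only 14 left; Tenant B takes them to reach 15.
Total = 180×14 + 30×1 + 160×5 + 150×15 = 5600.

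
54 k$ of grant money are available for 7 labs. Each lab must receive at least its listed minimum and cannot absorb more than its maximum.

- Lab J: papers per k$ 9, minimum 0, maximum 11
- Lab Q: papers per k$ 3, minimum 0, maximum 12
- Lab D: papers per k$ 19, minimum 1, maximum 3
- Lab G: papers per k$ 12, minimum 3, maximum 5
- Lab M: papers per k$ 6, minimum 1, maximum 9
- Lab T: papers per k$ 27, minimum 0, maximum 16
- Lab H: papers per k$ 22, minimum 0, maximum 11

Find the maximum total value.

Meeting every minimum uses 0+0+1+3+1+0+0 = 5 k$, leaving 49.
Rank by papers per k$: Lab T 27 > Lab H 22 > Lab D 19 > Lab G 12 > Lab J 9 > Lab M 6 > Lab Q 3.
Lab T takes 16 more to reach its cap of 16 — 33 left.
Give Lab H 11 more to hit its cap of 11 — 22 left.
Lab D takes 2 more to reach its cap of 3 — 20 left.
Lab G takes 2 more to reach its cap of 5 — 18 left.
Lab J takes 11 more to reach its cap of 11 — 7 left.
Only 7 left; Lab M takes them to reach 8.
Total = 9×11 + 19×3 + 12×5 + 6×8 + 27×16 + 22×11 = 938.

938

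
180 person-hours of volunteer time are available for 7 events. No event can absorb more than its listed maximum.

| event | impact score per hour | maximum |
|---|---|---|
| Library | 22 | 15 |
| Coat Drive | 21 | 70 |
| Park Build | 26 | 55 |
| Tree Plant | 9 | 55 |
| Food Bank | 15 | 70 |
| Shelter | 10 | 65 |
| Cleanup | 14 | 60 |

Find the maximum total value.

3830

Order the events by impact score per hour: Park Build 26 > Library 22 > Coat Drive 21 > Food Bank 15 > Cleanup 14 > Shelter 10 > Tree Plant 9.
Park Build takes 55 to reach its cap of 55 — 125 left.
Give Library 15 to hit its cap of 15 — 110 left.
Give Coat Drive 70 to hit its cap of 70 — 40 left.
Only 40 left; Food Bank takes them to reach 40.
Total = 22×15 + 21×70 + 26×55 + 15×40 = 3830.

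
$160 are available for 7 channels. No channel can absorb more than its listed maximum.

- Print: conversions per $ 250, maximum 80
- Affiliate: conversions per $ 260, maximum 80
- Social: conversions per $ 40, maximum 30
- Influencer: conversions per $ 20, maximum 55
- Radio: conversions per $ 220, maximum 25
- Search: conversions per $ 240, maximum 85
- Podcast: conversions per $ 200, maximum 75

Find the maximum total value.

40800

Order the channels by conversions per $: Affiliate 260 > Print 250 > Search 240 > Radio 220 > Podcast 200 > Social 40 > Influencer 20.
Affiliate takes 80 to reach its cap of 80 → 80 left.
Print takes 80 to reach its cap of 80 → 0 left.
Total = 250×80 + 260×80 = 40800.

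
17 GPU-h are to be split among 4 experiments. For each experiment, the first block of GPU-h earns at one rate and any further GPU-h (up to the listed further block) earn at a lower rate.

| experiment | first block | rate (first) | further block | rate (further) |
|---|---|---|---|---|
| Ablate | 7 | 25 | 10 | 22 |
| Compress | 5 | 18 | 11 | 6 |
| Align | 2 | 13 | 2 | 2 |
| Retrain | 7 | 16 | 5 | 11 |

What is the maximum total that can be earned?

395

Order all 8 blocks by rate: Ablate/tier1 25 > Ablate/tier2 22 > Compress/tier1 18 > Retrain/tier1 16 > Align/tier1 13 > Retrain/tier2 11 > Compress/tier2 6 > Align/tier2 2.
Ablate/tier1 (25): +7 → 10 left.
Fill Ablate tier2 block (10 at 22) → 0 left.
Total = 25×7 + 22×10 = 395.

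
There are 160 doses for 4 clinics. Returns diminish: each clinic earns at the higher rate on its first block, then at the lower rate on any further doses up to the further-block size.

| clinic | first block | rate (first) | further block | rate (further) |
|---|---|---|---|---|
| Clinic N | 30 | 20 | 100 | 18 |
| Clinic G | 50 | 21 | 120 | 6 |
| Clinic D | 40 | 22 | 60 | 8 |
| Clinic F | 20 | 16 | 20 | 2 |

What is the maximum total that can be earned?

3250

Treat each block as its own option and order by rate: Clinic D/tier1 22 > Clinic G/tier1 21 > Clinic N/tier1 20 > Clinic N/tier2 18 > Clinic F/tier1 16 > Clinic D/tier2 8 > Clinic G/tier2 6 > Clinic F/tier2 2.
Clinic D tier1 at 22: fill all 40 — 120 left.
Clinic G tier1 at 21: fill all 50 — 70 left.
Fill Clinic N tier1 block (30 at 20) — 40 left.
Clinic N/tier2: +40 of 100 at 18; pool empty.
Total = 22×40 + 21×50 + 20×30 + 18×40 = 3250.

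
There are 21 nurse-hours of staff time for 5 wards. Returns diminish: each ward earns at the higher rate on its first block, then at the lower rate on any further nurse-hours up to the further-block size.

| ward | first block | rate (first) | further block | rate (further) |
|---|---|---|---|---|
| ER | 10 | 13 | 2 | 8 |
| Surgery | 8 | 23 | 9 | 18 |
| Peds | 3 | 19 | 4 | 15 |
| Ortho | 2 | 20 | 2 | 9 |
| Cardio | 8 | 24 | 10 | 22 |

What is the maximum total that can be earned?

486

Order all 10 blocks by rate: Cardio/first 24 > Surgery/first 23 > Cardio/second 22 > Ortho/first 20 > Peds/first 19 > Surgery/second 18 > Peds/second 15 > ER/first 13 > Ortho/second 9 > ER/second 8.
Fill Cardio first block (8 at 24) ; 13 left.
Fill Surgery first block (8 at 23) ; 5 left.
Cardio second at 22: only 5 left, fill 5.
Total = 24×8 + 23×8 + 22×5 = 486.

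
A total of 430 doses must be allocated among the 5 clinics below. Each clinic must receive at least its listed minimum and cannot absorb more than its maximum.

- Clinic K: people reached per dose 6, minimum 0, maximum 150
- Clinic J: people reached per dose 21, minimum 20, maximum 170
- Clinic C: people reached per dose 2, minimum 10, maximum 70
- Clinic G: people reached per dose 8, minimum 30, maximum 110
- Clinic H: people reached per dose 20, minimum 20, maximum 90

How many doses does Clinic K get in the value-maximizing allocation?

Meeting every minimum uses 0+20+10+30+20 = 80 doses, leaving 350.
Order the clinics by people reached per dose: Clinic J 21 > Clinic H 20 > Clinic G 8 > Clinic K 6 > Clinic C 2.
Give Clinic J 150 more to hit its cap of 170 — 200 left.
Clinic H: +70 to 90 (cap) — 130 left.
Clinic G: +80 to 110 (cap) — 50 left.
Clinic K has room for 150 more but only 50 remain, so it gets 50.

50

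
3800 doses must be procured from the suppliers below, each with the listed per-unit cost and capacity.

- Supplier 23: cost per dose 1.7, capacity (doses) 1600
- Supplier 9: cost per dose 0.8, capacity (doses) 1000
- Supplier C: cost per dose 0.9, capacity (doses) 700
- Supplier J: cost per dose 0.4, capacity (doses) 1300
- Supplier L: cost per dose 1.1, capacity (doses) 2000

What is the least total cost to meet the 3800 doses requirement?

2830

Fill from the cheapest supplier first.
Take 1300 from Supplier J at 0.4 → need 2500 more.
Supplier 9 at 0.8: take all 1000 doses → 1500 still needed.
Take 700 from Supplier C at 0.9 → need 800 more.
Supplier L (1.1): take the remaining 800 → done.
Supplier 23: unused.
Cost = 1300×0.4 + 1000×0.8 + 700×0.9 + 800×1.1 = 2830.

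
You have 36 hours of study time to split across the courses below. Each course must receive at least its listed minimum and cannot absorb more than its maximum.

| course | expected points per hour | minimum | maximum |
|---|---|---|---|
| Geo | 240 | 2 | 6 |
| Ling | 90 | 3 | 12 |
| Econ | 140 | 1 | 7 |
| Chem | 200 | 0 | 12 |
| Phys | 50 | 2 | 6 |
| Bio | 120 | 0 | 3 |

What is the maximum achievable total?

5820

Meeting every minimum uses 2+3+1+0+2+0 = 8 hours, leaving 28.
Rank by expected points per hour: Geo 240 > Chem 200 > Econ 140 > Bio 120 > Ling 90 > Phys 50.
Geo: +4 to 6 (cap) — 24 left.
Chem: +12 to 12 (cap) — 12 left.
Give Econ 6 more to hit its cap of 7 — 6 left.
Give Bio 3 more to hit its cap of 3 — 3 left.
Only 3 left; Ling takes them to reach 6.
Total = 240×6 + 90×6 + 140×7 + 200×12 + 50×2 + 120×3 = 5820.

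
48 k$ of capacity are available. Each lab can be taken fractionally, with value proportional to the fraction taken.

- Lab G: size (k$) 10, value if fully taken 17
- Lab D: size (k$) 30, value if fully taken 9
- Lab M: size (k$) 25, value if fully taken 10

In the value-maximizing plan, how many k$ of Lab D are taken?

13

Sort by value density: Lab G 17/10≈1.7, Lab M 10/25≈0.4, Lab D 9/30≈0.3.
All 10 k$ of Lab G fit (value 17) — 38 remain.
Lab M: take in full, 25 k$ for value 10 — 13 left.
Fill the last 13 k$ with part of Lab D: 13/30 of it earns 3.9.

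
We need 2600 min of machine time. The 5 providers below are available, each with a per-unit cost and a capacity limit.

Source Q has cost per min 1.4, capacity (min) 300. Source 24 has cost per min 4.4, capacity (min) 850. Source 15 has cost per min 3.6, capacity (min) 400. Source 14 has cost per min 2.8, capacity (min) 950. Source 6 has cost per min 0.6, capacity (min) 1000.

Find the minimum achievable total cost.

Use providers in increasing cost order.
Source 6 at 0.6: take all 1000 min → 1600 still needed.
Take 300 from Source Q at 1.4 → need 1300 more.
Source 14 (2.8): use full 950 → 350 min to go.
Source 15 at 3.6: take 350 of its 400 → requirement met.
Source 24: unused.
Cost = 1000×0.6 + 300×1.4 + 950×2.8 + 350×3.6 = 4940.

4940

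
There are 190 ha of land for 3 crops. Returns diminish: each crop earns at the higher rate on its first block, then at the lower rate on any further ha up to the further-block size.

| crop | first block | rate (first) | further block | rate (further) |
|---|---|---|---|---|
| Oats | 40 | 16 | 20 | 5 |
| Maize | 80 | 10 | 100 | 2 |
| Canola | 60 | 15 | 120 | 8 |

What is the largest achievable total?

Treat each block as its own option and order by rate: Oats/tier1 16 > Canola/tier1 15 > Maize/tier1 10 > Canola/tier2 8 > Oats/tier2 5 > Maize/tier2 2.
Oats tier1 at 16: fill all 40 — 150 left.
Fill Canola tier1 block (60 at 15) — 90 left.
Maize/tier1 (10): +80 — 10 left.
Canola/tier2: +10 of 120 at 8; pool empty.
Total = 16×40 + 15×60 + 10×80 + 8×10 = 2420.

2420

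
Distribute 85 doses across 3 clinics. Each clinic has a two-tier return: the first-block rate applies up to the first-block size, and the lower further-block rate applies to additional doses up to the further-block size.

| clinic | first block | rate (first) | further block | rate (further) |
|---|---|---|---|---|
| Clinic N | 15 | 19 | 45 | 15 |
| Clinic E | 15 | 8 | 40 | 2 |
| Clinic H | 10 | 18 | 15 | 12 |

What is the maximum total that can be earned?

Rank every tier by rate: Clinic N/T1 19 > Clinic H/T1 18 > Clinic N/T2 15 > Clinic H/T2 12 > Clinic E/T1 8 > Clinic E/T2 2.
Clinic N T1 at 19: fill all 15 → 70 left.
Clinic H T1 at 18: fill all 10 → 60 left.
Fill Clinic N T2 block (45 at 15) → 15 left.
Clinic H/T2 (12): +15 → 0 left.
Total = 19×15 + 18×10 + 15×45 + 12×15 = 1320.

1320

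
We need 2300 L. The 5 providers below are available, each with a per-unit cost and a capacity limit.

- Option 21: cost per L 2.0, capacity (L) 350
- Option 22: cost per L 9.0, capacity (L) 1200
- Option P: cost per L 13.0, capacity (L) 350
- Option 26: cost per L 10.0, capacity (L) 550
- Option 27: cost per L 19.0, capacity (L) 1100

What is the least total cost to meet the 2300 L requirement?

Cheapest first:
Option 21 at 2.0: take all 350 L → 1950 still needed.
Take 1200 from Option 22 at 9.0 → need 750 more.
Option 26 at 10.0: take all 550 L → 200 still needed.
Take 200 from Option P at 13.0 to finish.
Option 27: unused.
Cost = 350×2.0 + 1200×9.0 + 550×10.0 + 200×13.0 = 19600.

19600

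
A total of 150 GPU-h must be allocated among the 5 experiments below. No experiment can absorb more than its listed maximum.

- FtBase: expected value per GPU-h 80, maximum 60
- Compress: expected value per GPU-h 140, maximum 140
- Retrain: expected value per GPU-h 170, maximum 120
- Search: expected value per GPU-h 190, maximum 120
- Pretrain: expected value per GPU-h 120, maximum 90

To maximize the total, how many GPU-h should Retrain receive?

30

Highest expected value per GPU-h first: Search 190 > Retrain 170 > Compress 140 > Pretrain 120 > FtBase 80.
Search takes 120 to reach its cap of 120 → 30 left.
Only 30 left; Retrain takes them to reach 30.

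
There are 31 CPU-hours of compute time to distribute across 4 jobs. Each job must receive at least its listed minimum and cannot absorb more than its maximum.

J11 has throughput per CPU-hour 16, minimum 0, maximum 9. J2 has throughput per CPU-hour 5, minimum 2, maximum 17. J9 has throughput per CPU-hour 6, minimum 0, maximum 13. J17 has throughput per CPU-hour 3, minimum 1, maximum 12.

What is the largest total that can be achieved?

265

Meeting every minimum uses 0+2+0+1 = 3 CPU-hours, leaving 28.
Highest throughput per CPU-hour first: J11 16 > J9 6 > J2 5 > J17 3.
J11: +9 to 9 (cap) ; 19 left.
Give J9 13 more to hit its cap of 13 ; 6 left.
J2 has room for 15 more but only 6 remain, so it gets 8.
Total = 16×9 + 5×8 + 6×13 + 3×1 = 265.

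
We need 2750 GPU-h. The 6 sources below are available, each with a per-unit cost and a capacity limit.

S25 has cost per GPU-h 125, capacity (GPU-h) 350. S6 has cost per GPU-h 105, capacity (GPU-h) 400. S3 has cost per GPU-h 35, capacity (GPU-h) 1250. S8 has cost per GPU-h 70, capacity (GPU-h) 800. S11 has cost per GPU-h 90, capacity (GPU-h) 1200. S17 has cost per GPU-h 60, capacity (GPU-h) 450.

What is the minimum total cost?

149250

Use sources in increasing cost order.
S3 at 35: take all 1250 GPU-h ; 1500 still needed.
S17 (60): use full 450 ; 1050 GPU-h to go.
Take 800 from S8 at 70 ; need 250 more.
S11 at 90: take 250 of its 1200 ; requirement met.
S6, S25: unused.
Cost = 1250×35 + 450×60 + 800×70 + 250×90 = 149250.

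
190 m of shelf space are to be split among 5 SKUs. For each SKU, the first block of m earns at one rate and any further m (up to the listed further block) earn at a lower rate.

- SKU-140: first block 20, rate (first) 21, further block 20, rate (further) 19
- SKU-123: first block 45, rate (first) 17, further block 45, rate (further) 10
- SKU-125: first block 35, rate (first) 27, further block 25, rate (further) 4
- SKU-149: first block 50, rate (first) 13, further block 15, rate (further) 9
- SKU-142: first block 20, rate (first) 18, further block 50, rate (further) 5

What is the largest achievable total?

Order all 10 blocks by rate: SKU-125/first 27 > SKU-140/first 21 > SKU-140/second 19 > SKU-142/first 18 > SKU-123/first 17 > SKU-149/first 13 > SKU-123/second 10 > SKU-149/second 9 > SKU-142/second 5 > SKU-125/second 4.
SKU-125/first (27): +35 → 155 left.
Fill SKU-140 first block (20 at 21) → 135 left.
SKU-140 second at 19: fill all 20 → 115 left.
Fill SKU-142 first block (20 at 18) → 95 left.
SKU-123/first (17): +45 → 50 left.
SKU-149 first at 13: fill all 50 → 0 left.
Total = 27×35 + 21×20 + 19×20 + 18×20 + 17×45 + 13×50 = 3520.

3520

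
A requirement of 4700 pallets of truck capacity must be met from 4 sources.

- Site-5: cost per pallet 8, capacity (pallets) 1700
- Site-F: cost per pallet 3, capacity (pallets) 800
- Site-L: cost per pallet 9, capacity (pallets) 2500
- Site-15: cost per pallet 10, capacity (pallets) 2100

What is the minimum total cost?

35800

Use sources in increasing cost order.
Take 800 from Site-F at 3 → need 3900 more.
Site-5 (8): use full 1700 → 2200 pallets to go.
Take 2200 from Site-L at 9 to finish.
Site-15: unused.
Cost = 800×3 + 1700×8 + 2200×9 = 35800.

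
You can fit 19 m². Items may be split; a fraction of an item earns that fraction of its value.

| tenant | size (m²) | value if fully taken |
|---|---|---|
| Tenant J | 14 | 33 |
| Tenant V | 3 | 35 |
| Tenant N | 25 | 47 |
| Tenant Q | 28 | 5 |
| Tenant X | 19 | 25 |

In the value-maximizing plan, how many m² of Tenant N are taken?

2

Sort by value density: Tenant V 35/3≈11.7, Tenant J 33/14≈2.36, Tenant N 47/25≈1.88, Tenant X 25/19≈1.32, Tenant Q 5/28≈0.179.
All 3 m² of Tenant V fit (value 35) → 16 remain.
Tenant J: take in full, 14 m² for value 33 → 2 left.
2 m² left: a 2/25 share of Tenant N gives 47×2/25 = 3.76.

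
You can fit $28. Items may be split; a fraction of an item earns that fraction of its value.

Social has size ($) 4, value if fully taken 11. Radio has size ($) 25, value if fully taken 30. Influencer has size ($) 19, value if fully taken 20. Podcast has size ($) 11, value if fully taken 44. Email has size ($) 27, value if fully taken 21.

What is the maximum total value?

70.6

Rank by value-to-size ratio: Podcast 44/11≈4, Social 11/4≈2.75, Radio 30/25≈1.2, Influencer 20/19≈1.05, Email 21/27≈0.778.
Podcast: take in full, 11 $ for value 44 → 17 left.
Take all of Social (4 $, value 11) → 13 $ left.
Only 13 $ remain; take 13/25 of Radio for value 30×13/25 = 15.6.
Total value = 70.6.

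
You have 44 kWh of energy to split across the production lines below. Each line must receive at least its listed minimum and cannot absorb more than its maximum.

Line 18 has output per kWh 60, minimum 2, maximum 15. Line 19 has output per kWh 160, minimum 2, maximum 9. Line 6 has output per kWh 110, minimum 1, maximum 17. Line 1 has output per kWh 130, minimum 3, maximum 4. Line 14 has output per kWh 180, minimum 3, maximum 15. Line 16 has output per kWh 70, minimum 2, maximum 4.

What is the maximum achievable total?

Meeting every minimum uses 2+2+1+3+3+2 = 13 kWh, leaving 31.
Highest output per kWh first: Line 14 180 > Line 19 160 > Line 1 130 > Line 6 110 > Line 16 70 > Line 18 60.
Give Line 14 12 more to hit its cap of 15 → 19 left.
Line 19: +7 to 9 (cap) → 12 left.
Line 1: +1 to 4 (cap) → 11 left.
Line 6 has room for 16 more but only 11 remain, so it gets 12.
Total = 60×2 + 160×9 + 110×12 + 130×4 + 180×15 + 70×2 = 6240.

6240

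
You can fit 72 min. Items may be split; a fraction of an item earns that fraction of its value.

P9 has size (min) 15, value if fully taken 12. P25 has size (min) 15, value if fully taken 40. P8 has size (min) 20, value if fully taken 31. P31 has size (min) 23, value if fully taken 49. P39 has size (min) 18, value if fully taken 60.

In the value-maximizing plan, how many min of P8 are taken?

16

Sort by value density: P39 60/18≈3.33, P25 40/15≈2.67, P31 49/23≈2.13, P8 31/20≈1.55, P9 12/15≈0.8.
All 18 min of P39 fit (value 60) — 54 remain.
Take all of P25 (15 min, value 40) — 39 min left.
Take all of P31 (23 min, value 49) — 16 min left.
Fill the last 16 min with part of P8: 16/20 of it earns 24.8.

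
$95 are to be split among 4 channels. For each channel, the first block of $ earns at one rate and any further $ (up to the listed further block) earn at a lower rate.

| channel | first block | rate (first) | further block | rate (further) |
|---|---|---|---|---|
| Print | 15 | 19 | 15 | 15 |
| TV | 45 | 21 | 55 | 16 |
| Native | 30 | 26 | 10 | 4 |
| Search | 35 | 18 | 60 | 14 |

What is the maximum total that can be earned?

Treat each block as its own option and order by rate: Native/T1 26 > TV/T1 21 > Print/T1 19 > Search/T1 18 > TV/T2 16 > Print/T2 15 > Search/T2 14 > Native/T2 4.
Native/T1 (26): +30 → 65 left.
TV/T1 (21): +45 → 20 left.
Print T1 at 19: fill all 15 → 5 left.
Search T1 at 18: only 5 left, fill 5.
Total = 26×30 + 21×45 + 19×15 + 18×5 = 2100.

2100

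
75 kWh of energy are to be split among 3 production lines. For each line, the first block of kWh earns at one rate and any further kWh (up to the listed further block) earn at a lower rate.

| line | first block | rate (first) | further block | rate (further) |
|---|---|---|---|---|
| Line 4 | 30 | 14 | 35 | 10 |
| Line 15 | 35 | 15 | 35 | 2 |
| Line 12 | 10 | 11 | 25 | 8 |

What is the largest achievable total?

1055

Order all 6 blocks by rate: Line 15/first 15 > Line 4/first 14 > Line 12/first 11 > Line 4/second 10 > Line 12/second 8 > Line 15/second 2.
Line 15/first (15): +35 ; 40 left.
Fill Line 4 first block (30 at 14) ; 10 left.
Fill Line 12 first block (10 at 11) ; 0 left.
Total = 15×35 + 14×30 + 11×10 = 1055.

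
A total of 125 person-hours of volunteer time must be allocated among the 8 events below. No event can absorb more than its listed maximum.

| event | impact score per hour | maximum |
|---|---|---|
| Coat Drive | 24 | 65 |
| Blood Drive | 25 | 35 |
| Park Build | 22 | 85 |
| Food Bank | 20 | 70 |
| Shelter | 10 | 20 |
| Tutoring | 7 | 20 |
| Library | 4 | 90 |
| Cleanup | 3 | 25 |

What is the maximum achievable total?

2985

Rank by impact score per hour: Blood Drive 25 > Coat Drive 24 > Park Build 22 > Food Bank 20 > Shelter 10 > Tutoring 7 > Library 4 > Cleanup 3.
Blood Drive: +35 to 35 (cap) — 90 left.
Give Coat Drive 65 to hit its cap of 65 — 25 left.
Only 25 left; Park Build takes them to reach 25.
Total = 24×65 + 25×35 + 22×25 = 2985.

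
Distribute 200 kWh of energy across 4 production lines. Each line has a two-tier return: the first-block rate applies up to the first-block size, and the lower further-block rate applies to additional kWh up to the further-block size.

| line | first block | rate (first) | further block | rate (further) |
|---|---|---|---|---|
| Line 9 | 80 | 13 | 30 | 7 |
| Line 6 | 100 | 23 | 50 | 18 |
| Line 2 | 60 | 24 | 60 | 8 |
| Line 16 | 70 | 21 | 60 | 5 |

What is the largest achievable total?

Treat each block as its own option and order by rate: Line 2/T1 24 > Line 6/T1 23 > Line 16/T1 21 > Line 6/T2 18 > Line 9/T1 13 > Line 2/T2 8 > Line 9/T2 7 > Line 16/T2 5.
Line 2/T1 (24): +60 → 140 left.
Line 6/T1 (23): +100 → 40 left.
Line 16/T1: +40 of 70 at 21; pool empty.
Total = 24×60 + 23×100 + 21×40 = 4580.

4580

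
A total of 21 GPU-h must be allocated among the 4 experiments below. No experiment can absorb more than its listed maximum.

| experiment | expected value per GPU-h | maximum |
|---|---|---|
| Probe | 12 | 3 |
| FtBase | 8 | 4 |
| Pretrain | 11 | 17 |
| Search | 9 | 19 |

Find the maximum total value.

232

Rank by expected value per GPU-h: Probe 12 > Pretrain 11 > Search 9 > FtBase 8.
Probe: +3 to 3 (cap) → 18 left.
Pretrain takes 17 to reach its cap of 17 → 1 left.
Search: +1 (room for 19) → 1. Pool exhausted.
Total = 12×3 + 11×17 + 9×1 = 232.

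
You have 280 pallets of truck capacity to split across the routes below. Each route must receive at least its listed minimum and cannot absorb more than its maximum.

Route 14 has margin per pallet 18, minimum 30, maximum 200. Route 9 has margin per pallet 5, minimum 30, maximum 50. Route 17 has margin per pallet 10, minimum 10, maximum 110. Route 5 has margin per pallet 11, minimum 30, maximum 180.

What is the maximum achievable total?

4290

Meeting every minimum uses 30+30+10+30 = 100 pallets, leaving 180.
Highest margin per pallet first: Route 14 18 > Route 5 11 > Route 17 10 > Route 9 5.
Give Route 14 170 more to hit its cap of 200 → 10 left.
Route 5 has room for 150 more but only 10 remain, so it gets 40.
Total = 18×200 + 5×30 + 10×10 + 11×40 = 4290.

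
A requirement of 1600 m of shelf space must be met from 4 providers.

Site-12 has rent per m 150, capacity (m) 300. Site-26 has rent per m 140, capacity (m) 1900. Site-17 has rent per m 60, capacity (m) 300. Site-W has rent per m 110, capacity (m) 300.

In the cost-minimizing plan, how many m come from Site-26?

Fill from the cheapest provider first.
Site-17 at 60: take all 300 m ; 1300 still needed.
Take 300 from Site-W at 110 ; need 1000 more.
Site-26 at 140: take 1000 of its 1900 ; requirement met.
Site-12: unused.

1000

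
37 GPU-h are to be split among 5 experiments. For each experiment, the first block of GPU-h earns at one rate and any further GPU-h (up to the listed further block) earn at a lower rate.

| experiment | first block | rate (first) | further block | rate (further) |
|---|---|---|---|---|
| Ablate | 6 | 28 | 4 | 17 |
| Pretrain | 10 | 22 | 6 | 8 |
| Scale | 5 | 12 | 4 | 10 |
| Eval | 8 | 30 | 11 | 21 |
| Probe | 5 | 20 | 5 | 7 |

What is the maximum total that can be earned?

Order all 10 blocks by rate: Eval/tier1 30 > Ablate/tier1 28 > Pretrain/tier1 22 > Eval/tier2 21 > Probe/tier1 20 > Ablate/tier2 17 > Scale/tier1 12 > Scale/tier2 10 > Pretrain/tier2 8 > Probe/tier2 7.
Fill Eval tier1 block (8 at 30) ; 29 left.
Ablate/tier1 (28): +6 ; 23 left.
Pretrain tier1 at 22: fill all 10 ; 13 left.
Fill Eval tier2 block (11 at 21) ; 2 left.
Probe tier1 at 20: only 2 left, fill 2.
Total = 30×8 + 28×6 + 22×10 + 21×11 + 20×2 = 899.

899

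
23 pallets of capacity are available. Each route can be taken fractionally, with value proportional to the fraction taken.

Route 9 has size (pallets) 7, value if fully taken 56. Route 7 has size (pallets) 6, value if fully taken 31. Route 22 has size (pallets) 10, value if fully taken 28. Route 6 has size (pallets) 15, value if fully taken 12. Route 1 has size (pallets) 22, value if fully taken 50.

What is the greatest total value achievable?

Sort by value density: Route 9 56/7≈8, Route 7 31/6≈5.17, Route 22 28/10≈2.8, Route 1 50/22≈2.27, Route 6 12/15≈0.8.
All 7 pallets of Route 9 fit (value 56) → 16 remain.
Route 7: take in full, 6 pallets for value 31 → 10 left.
All 10 pallets of Route 22 fit (value 28) → 0 remain.
Total value = 115.

115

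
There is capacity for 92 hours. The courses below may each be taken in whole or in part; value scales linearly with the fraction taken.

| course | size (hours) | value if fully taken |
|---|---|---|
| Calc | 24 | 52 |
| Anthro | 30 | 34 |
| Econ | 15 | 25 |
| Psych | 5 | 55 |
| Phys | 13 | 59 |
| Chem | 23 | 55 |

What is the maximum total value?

259.6

Sort by value density: Psych 55/5≈11, Phys 59/13≈4.54, Chem 55/23≈2.39, Calc 52/24≈2.17, Econ 25/15≈1.67, Anthro 34/30≈1.13.
Take all of Psych (5 hours, value 55) — 87 hours left.
Phys: take in full, 13 hours for value 59 — 74 left.
Chem: take in full, 23 hours for value 55 — 51 left.
Calc: take in full, 24 hours for value 52 — 27 left.
All 15 hours of Econ fit (value 25) — 12 remain.
Only 12 hours remain; take 12/30 of Anthro for value 34×12/30 = 13.6.
Total value = 259.6.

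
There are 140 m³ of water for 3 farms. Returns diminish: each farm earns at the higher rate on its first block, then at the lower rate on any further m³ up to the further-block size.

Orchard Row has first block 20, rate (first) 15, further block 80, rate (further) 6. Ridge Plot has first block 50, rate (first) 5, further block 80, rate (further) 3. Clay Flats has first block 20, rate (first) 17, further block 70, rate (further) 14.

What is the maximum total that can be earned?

1800

Rank every tier by rate: Clay Flats/first 17 > Orchard Row/first 15 > Clay Flats/second 14 > Orchard Row/second 6 > Ridge Plot/first 5 > Ridge Plot/second 3.
Clay Flats/first (17): +20 — 120 left.
Orchard Row/first (15): +20 — 100 left.
Clay Flats second at 14: fill all 70 — 30 left.
Orchard Row/second: +30 of 80 at 6; pool empty.
Total = 17×20 + 15×20 + 14×70 + 6×30 = 1800.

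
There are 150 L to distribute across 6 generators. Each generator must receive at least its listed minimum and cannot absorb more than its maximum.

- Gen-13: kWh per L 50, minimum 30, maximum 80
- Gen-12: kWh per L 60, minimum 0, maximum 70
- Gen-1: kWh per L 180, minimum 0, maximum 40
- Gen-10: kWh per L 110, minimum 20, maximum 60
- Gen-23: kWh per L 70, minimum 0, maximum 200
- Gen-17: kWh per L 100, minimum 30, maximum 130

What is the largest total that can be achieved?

17200

Meeting every minimum uses 30+0+0+20+0+30 = 80 L, leaving 70.
Rank by kWh per L: Gen-1 180 > Gen-10 110 > Gen-17 100 > Gen-23 70 > Gen-12 60 > Gen-13 50.
Gen-1: +40 to 40 (cap) — 30 left.
Only 30 left; Gen-10 takes them to reach 50.
Total = 50×30 + 180×40 + 110×50 + 100×30 = 17200.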